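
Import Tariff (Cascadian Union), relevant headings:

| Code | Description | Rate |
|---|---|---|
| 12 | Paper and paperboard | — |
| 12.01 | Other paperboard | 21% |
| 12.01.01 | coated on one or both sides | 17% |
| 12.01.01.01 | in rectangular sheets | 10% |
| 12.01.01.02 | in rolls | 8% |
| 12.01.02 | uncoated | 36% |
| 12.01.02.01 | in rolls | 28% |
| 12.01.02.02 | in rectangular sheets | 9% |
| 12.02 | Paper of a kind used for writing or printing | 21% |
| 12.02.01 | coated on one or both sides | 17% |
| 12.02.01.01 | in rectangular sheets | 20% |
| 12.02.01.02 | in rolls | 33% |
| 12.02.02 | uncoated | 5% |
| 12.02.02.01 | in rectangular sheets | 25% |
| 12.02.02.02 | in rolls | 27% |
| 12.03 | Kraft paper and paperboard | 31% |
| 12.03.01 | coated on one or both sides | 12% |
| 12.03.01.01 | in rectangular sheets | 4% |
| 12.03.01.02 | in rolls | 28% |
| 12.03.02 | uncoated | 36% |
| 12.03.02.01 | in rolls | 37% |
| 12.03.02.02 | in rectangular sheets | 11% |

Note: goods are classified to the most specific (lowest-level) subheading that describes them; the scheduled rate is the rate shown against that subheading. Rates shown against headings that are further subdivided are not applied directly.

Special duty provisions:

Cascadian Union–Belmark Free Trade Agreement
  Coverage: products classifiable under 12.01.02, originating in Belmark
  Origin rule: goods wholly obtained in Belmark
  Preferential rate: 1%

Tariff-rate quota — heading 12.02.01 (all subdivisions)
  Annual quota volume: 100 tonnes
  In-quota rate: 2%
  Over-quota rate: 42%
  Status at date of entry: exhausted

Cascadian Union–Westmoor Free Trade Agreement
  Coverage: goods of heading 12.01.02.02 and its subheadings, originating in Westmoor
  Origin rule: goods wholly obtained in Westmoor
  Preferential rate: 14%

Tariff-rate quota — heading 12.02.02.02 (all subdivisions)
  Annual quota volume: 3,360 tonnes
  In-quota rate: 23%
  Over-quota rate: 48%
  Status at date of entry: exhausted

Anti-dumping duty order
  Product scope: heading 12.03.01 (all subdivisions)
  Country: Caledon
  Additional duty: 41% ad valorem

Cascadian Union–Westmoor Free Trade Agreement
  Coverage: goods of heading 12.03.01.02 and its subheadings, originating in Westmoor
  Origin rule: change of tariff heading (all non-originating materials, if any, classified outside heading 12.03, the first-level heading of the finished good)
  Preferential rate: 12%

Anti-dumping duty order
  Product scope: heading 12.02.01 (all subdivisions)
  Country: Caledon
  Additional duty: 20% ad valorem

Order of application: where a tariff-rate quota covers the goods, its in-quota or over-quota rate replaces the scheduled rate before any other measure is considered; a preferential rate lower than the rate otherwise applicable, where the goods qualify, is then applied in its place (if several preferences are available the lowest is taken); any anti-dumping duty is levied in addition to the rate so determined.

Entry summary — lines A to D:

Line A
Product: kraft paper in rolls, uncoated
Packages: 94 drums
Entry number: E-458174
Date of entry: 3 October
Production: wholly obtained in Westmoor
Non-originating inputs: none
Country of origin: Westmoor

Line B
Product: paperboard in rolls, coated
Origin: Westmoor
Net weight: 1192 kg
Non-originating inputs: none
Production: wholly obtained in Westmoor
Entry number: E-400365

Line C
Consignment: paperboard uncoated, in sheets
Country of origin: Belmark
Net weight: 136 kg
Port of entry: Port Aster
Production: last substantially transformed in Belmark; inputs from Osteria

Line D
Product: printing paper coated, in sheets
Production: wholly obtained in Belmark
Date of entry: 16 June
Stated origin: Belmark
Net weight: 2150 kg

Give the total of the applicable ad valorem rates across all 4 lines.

96%

Line A: kraft paper → 12.03; uncoated → 12.03.02; in rolls → 12.03.02.01. Scheduled 37%. Westmoor agreement on 12.01.02.02: 12.03.02.01 not covered; Westmoor agreement on 12.03.01.02: 12.03.02.01 not covered. → 37%.
Line B: paperboard → 12.01; coated → 12.01.01; in rolls → 12.01.01.02. Scheduled 8%. Westmoor agreement on 12.01.02.02: 12.01.01.02 not covered; Westmoor agreement on 12.03.01.02: 12.01.01.02 not covered. → 8%.
Line C: paperboard → 12.01; uncoated → 12.01.02; in sheets → 12.01.02.02. Scheduled 9%. Belmark agreement on 12.01.02: not wholly obtained. → 9%.
Line D: printing paper → 12.02; coated → 12.02.01; in sheets → 12.02.01.01. Scheduled 20%. quota on 12.02.01 exhausted → over-quota 42%; Belmark agreement on 12.01.02: 12.02.01.01 not covered. → 42%.
Sum: 37% + 8% + 9% + 42% = 96%.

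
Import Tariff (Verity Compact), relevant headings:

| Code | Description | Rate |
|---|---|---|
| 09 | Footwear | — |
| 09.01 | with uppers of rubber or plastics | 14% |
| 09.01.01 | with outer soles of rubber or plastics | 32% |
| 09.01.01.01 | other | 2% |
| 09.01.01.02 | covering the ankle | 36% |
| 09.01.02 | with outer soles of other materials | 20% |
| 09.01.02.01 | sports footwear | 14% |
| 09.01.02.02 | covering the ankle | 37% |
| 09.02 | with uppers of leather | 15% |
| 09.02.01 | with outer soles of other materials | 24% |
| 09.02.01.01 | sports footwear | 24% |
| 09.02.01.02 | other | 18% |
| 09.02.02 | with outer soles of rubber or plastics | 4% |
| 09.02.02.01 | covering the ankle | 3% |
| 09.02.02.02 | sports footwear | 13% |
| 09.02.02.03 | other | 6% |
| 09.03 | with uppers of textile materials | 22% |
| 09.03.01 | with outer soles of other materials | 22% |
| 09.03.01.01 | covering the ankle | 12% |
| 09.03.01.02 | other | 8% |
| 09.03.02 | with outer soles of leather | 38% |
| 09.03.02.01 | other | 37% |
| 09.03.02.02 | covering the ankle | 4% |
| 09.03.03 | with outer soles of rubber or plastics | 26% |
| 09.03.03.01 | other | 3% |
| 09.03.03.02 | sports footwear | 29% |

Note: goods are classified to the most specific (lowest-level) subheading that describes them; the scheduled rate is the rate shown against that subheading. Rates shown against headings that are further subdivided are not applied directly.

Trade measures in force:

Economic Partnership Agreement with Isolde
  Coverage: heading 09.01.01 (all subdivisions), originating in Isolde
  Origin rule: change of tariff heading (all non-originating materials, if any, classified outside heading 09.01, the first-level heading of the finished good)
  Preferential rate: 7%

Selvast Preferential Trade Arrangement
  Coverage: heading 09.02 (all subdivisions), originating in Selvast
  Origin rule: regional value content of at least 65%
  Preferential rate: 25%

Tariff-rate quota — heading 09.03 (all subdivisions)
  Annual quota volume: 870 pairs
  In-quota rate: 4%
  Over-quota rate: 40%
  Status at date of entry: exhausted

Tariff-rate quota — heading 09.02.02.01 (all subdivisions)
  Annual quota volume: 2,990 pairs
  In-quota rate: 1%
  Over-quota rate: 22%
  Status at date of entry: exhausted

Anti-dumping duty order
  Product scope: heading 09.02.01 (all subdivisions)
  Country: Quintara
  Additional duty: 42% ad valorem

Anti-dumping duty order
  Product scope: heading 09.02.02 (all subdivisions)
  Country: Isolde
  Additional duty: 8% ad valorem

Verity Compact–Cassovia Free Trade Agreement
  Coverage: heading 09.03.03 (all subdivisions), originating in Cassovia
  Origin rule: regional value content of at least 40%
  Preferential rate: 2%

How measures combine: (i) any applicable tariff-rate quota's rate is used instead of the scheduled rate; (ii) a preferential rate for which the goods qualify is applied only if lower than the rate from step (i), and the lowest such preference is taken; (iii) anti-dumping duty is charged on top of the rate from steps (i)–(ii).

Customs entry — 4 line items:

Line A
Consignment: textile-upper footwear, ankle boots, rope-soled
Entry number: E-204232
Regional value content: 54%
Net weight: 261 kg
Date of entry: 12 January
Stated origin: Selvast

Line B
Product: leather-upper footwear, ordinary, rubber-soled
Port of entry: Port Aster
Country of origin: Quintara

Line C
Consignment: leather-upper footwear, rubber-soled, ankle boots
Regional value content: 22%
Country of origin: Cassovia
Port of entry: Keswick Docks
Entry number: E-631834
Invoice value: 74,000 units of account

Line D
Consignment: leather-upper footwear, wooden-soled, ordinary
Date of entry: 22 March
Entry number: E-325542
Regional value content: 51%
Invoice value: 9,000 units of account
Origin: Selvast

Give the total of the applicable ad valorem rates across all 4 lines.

86%

Line A: textile-upper → 09.03; rope-soled → 09.03.01; ankle boots → 09.03.01.01. Scheduled 12%. quota on 09.03 exhausted → over-quota 40%; Selvast agreement on 09.02: 09.03.01.01 not covered. → 40%.
Line B: leather-upper → 09.02; rubber-soled → 09.02.02; ordinary → 09.02.02.03. Scheduled 6%. No special measure applies. → 6%.
Line C: leather-upper → 09.02; rubber-soled → 09.02.02; ankle boots → 09.02.02.01. Scheduled 3%. quota on 09.02.02.01 exhausted → over-quota 22%; Cassovia agreement on 09.03.03: 09.02.02.01 not covered. → 22%.
Line D: leather-upper → 09.02; wooden-soled → 09.02.01; ordinary → 09.02.01.02. Scheduled 18%. Selvast agreement on 09.02: RVC < 65%. → 18%.
Sum: 40% + 6% + 22% + 18% = 86%.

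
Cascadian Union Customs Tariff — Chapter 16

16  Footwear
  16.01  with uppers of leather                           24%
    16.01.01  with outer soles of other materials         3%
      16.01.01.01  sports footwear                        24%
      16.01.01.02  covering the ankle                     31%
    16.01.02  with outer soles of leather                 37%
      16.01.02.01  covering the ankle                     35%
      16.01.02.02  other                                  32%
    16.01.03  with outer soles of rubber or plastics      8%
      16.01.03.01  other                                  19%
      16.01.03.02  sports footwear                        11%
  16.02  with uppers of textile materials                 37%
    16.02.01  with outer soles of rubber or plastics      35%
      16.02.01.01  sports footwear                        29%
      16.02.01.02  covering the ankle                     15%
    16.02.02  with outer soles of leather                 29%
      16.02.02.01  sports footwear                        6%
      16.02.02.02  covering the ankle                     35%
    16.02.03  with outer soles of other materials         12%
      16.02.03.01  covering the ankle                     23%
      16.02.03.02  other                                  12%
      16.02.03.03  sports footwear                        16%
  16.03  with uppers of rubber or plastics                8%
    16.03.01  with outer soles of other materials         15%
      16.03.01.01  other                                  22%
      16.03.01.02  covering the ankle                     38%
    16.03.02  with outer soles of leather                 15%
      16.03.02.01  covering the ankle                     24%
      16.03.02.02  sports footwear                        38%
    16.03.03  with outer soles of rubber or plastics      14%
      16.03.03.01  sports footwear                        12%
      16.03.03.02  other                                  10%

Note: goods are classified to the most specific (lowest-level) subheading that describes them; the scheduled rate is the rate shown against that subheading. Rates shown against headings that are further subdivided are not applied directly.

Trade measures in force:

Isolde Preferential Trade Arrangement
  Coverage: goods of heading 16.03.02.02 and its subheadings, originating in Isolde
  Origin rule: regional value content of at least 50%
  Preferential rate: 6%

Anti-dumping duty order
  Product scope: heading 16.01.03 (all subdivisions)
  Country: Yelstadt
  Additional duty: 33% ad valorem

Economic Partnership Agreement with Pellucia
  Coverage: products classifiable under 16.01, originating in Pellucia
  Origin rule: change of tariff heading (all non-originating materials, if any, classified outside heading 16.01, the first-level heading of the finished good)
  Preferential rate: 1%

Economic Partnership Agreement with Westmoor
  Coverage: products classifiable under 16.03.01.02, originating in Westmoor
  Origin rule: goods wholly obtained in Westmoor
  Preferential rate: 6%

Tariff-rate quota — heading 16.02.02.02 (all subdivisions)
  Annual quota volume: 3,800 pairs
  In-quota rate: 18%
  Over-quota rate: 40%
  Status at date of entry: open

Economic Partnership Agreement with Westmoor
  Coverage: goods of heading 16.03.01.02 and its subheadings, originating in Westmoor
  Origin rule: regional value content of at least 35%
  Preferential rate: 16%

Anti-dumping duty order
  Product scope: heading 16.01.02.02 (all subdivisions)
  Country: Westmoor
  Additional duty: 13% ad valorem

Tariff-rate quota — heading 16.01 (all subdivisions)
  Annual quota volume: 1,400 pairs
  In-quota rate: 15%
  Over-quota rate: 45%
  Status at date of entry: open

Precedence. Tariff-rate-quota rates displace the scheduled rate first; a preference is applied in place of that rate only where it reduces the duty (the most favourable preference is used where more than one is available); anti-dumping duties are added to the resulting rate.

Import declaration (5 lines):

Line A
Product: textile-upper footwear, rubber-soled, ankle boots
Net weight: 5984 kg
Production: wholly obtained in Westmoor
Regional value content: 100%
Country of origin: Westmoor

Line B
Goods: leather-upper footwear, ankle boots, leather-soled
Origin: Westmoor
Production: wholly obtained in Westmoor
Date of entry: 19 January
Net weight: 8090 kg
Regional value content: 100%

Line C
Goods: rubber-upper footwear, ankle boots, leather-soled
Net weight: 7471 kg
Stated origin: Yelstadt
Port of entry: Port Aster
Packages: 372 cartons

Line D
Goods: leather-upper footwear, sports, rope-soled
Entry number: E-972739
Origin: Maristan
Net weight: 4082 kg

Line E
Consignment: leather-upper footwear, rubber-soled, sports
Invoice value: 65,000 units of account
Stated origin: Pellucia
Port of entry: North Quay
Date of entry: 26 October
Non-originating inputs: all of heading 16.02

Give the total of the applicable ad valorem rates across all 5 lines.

Line A: textile-upper → 16.02; rubber-soled → 16.02.01; ankle boots → 16.02.01.02. Scheduled 15%. Westmoor agreement on 16.03.01.02: 16.02.01.02 not covered; Westmoor agreement on 16.03.01.02: 16.02.01.02 not covered. → 15%.
Line B: leather-upper → 16.01; leather-soled → 16.01.02; ankle boots → 16.01.02.01. Scheduled 35%. quota on 16.01 open → in-quota 15%; Westmoor agreement on 16.03.01.02: 16.01.02.01 not covered; Westmoor agreement on 16.03.01.02: 16.01.02.01 not covered. → 15%.
Line C: rubber-upper → 16.03; leather-soled → 16.03.02; ankle boots → 16.03.02.01. Scheduled 24%. No special measure applies. → 24%.
Line D: leather-upper → 16.01; rope-soled → 16.01.01; sports → 16.01.01.01. Scheduled 24%. quota on 16.01 open → in-quota 15%. → 15%.
Line E: leather-upper → 16.01; rubber-soled → 16.01.03; sports → 16.01.03.02. Scheduled 11%. quota on 16.01 open → in-quota 15%; Pellucia agreement on 16.01: CTH met → 1% available; preferential 1%. → 1%.
Sum: 15% + 15% + 24% + 15% + 1% = 70%.

70%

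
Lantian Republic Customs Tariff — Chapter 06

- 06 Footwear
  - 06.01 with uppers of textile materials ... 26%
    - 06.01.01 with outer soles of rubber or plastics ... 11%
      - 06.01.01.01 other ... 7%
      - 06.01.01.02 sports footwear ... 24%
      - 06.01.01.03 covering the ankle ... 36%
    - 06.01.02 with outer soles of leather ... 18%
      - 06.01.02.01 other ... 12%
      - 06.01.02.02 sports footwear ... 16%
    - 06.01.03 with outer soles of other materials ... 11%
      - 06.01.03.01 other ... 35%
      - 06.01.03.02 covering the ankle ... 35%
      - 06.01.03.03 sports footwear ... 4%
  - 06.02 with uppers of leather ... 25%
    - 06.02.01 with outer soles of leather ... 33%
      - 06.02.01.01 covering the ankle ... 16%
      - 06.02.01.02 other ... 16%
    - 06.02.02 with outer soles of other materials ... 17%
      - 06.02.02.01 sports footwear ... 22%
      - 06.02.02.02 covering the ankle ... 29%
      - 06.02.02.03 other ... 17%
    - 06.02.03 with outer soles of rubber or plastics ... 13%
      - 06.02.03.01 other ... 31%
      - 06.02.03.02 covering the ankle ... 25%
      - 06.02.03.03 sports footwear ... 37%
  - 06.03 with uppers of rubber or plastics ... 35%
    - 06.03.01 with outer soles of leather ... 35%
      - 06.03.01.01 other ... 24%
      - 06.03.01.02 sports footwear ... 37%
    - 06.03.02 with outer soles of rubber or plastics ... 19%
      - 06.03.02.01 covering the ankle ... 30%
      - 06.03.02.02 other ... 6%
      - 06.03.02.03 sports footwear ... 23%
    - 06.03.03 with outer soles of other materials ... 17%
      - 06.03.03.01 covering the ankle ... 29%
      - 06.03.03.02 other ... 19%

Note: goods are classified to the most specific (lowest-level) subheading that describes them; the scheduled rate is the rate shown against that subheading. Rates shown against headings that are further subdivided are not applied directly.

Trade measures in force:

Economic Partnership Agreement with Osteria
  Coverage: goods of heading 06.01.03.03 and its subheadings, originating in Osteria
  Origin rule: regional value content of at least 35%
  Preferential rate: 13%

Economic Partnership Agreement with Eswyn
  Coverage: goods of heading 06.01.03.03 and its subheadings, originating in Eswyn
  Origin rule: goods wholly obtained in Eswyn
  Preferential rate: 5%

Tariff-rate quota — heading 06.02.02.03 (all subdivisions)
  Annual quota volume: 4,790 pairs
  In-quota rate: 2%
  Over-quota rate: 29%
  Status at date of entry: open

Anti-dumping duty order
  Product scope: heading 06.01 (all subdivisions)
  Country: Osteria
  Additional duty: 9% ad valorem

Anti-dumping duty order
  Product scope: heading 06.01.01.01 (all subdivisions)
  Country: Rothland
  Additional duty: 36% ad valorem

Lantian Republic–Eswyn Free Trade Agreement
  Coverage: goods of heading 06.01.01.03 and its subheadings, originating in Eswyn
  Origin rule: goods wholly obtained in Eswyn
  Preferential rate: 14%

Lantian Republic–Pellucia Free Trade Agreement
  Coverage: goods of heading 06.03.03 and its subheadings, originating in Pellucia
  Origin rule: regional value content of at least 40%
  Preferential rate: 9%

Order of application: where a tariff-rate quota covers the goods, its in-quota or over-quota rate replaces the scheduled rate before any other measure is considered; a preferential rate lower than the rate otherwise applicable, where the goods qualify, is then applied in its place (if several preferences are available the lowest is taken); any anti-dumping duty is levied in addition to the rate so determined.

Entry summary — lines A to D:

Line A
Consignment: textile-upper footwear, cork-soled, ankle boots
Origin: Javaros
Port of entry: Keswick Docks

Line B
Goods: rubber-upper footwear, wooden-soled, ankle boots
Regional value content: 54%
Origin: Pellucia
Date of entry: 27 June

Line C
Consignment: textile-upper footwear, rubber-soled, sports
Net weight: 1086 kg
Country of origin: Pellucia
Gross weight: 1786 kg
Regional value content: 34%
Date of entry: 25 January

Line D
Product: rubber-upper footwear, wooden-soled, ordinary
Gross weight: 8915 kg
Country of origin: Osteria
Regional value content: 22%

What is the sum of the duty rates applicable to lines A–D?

87%

Line A: textile-upper → 06.01; cork-soled → 06.01.03; ankle boots → 06.01.03.02. Scheduled 35%. No special measure applies. → 35%.
Line B: rubber-upper → 06.03; wooden-soled → 06.03.03; ankle boots → 06.03.03.01. Scheduled 29%. Pellucia agreement on 06.03.03: RVC ≥ 40% → 9% available; preferential 9%. → 9%.
Line C: textile-upper → 06.01; rubber-soled → 06.01.01; sports → 06.01.01.02. Scheduled 24%. Pellucia agreement on 06.03.03: 06.01.01.02 not covered. → 24%.
Line D: rubber-upper → 06.03; wooden-soled → 06.03.03; ordinary → 06.03.03.02. Scheduled 19%. Osteria agreement on 06.01.03.03: 06.03.03.02 not covered. → 19%.
Sum: 35% + 9% + 24% + 19% = 87%.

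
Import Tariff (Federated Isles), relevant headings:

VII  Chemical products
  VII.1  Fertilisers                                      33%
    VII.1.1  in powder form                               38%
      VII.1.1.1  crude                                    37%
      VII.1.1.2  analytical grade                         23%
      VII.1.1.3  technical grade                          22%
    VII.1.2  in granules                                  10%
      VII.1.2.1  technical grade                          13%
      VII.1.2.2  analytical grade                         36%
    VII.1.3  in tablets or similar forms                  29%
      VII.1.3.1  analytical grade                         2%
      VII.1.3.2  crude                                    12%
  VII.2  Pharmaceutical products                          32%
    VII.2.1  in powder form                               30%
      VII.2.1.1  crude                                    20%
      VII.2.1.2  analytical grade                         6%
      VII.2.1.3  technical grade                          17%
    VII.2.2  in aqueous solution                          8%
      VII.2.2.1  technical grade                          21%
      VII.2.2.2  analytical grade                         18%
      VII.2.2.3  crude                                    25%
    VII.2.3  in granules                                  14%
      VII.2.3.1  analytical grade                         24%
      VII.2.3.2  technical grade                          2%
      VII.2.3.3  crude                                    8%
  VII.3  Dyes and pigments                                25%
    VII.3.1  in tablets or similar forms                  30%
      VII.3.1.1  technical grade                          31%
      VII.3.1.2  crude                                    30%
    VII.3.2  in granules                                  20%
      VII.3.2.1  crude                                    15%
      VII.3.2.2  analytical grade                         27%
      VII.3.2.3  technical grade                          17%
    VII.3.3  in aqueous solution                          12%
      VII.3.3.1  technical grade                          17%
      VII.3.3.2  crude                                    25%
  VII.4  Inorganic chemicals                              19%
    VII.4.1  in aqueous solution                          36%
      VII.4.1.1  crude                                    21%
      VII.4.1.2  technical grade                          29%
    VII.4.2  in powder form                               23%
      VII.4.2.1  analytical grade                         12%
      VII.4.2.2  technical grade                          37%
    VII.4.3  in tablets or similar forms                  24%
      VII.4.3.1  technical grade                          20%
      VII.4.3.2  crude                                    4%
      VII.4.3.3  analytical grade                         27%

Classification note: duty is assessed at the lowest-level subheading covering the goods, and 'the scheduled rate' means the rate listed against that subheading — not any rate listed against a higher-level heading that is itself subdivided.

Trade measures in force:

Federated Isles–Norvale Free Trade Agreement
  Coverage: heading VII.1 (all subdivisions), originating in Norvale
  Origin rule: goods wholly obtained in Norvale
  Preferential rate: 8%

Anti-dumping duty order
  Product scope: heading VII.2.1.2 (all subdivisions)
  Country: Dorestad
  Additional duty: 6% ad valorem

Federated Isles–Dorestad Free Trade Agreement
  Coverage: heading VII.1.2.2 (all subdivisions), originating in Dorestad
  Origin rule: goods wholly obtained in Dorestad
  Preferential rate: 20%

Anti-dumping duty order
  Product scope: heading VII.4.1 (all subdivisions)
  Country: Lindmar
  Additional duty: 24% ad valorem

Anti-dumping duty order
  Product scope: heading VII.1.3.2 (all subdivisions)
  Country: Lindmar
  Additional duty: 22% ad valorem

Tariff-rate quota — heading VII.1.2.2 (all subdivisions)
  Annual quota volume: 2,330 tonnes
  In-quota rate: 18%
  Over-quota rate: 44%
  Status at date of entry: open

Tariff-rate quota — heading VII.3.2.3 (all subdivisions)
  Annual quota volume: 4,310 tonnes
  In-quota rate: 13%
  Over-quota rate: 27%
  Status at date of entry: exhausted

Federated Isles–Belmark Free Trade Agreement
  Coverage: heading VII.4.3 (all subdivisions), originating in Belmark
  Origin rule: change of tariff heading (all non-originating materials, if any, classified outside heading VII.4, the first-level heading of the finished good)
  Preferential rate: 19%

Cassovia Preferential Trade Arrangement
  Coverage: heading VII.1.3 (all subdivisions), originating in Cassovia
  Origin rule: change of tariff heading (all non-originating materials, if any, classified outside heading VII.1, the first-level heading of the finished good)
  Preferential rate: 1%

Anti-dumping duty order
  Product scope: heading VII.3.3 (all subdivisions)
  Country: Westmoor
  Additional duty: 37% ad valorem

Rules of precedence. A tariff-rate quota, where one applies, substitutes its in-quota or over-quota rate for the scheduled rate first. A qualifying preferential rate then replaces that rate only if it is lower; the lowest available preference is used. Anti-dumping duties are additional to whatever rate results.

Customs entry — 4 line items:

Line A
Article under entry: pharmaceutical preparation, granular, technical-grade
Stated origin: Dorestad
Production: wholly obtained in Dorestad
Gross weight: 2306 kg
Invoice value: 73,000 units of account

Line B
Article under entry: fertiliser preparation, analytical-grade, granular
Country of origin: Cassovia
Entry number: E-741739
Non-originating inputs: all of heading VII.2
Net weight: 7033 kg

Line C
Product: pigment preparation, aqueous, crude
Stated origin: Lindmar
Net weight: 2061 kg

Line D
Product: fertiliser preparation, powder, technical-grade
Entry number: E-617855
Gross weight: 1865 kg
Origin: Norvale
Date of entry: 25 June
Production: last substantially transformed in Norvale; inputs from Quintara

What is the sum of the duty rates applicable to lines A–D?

67%

Line A: pharmaceutical → VII.2; granular → VII.2.3; technical-grade → VII.2.3.2. Scheduled 2%. Dorestad agreement on VII.1.2.2: VII.2.3.2 not covered. → 2%.
Line B: fertiliser → VII.1; granular → VII.1.2; analytical-grade → VII.1.2.2. Scheduled 36%. quota on VII.1.2.2 open → in-quota 18%; Cassovia agreement on VII.1.3: VII.1.2.2 not covered. → 18%.
Line C: pigment → VII.3; aqueous → VII.3.3; crude → VII.3.3.2. Scheduled 25%. No special measure applies. → 25%.
Line D: fertiliser → VII.1; powder → VII.1.1; technical-grade → VII.1.1.3. Scheduled 22%. Norvale agreement on VII.1: not wholly obtained. → 22%.
Sum: 2% + 18% + 25% + 22% = 67%.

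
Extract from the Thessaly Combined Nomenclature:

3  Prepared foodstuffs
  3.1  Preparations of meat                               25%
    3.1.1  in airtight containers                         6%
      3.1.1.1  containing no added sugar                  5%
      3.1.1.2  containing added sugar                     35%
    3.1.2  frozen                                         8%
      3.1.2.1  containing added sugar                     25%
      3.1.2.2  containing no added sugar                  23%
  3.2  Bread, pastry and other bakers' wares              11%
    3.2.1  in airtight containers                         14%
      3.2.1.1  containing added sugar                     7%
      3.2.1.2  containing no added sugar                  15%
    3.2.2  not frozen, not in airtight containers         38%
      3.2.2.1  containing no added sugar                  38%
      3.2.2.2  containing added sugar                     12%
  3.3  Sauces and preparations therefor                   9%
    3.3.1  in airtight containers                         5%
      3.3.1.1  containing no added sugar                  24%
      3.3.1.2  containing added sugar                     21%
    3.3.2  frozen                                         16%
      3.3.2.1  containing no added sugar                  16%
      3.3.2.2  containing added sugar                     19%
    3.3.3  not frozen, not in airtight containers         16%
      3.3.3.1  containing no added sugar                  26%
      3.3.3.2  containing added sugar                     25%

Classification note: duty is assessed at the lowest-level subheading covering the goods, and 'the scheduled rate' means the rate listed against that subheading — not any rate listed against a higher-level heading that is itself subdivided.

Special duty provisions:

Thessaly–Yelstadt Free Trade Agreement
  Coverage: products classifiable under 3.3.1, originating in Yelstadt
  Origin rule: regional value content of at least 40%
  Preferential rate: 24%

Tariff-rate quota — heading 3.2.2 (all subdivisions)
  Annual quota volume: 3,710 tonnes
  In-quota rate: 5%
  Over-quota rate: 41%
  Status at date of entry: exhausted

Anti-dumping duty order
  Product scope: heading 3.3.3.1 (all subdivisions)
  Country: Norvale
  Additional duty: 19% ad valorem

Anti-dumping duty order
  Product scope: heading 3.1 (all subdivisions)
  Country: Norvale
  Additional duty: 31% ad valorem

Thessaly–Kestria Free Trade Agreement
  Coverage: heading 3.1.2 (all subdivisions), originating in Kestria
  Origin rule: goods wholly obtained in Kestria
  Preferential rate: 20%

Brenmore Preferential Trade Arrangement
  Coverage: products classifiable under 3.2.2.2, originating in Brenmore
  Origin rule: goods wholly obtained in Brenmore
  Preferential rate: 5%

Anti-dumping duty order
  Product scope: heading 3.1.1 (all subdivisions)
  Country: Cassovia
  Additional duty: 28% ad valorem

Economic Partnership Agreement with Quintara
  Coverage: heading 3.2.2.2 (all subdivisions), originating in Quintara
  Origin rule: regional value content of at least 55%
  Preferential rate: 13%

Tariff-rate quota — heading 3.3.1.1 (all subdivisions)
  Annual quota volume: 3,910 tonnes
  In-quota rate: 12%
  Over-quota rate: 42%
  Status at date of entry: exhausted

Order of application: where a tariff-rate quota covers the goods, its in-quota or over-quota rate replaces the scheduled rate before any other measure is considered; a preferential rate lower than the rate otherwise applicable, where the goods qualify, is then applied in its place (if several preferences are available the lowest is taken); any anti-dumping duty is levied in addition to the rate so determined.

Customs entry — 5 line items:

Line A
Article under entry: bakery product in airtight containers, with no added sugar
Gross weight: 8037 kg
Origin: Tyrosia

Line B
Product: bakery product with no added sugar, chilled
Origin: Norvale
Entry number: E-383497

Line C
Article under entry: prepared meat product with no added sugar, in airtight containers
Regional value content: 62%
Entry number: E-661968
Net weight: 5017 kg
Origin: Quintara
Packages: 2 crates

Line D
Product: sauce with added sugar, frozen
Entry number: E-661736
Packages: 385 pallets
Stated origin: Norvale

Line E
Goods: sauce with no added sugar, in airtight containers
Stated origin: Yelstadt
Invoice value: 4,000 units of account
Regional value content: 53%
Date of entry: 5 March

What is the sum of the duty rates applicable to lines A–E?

Line A: bakery product → 3.2; in airtight containers → 3.2.1; with no added sugar → 3.2.1.2. Scheduled 15%. No special measure applies. → 15%.
Line B: bakery product → 3.2; chilled → 3.2.2; with no added sugar → 3.2.2.1. Scheduled 38%. quota on 3.2.2 exhausted → over-quota 41%. → 41%.
Line C: prepared meat product → 3.1; in airtight containers → 3.1.1; with no added sugar → 3.1.1.1. Scheduled 5%. Quintara agreement on 3.2.2.2: 3.1.1.1 not covered. → 5%.
Line D: sauce → 3.3; frozen → 3.3.2; with added sugar → 3.3.2.2. Scheduled 19%. No special measure applies. → 19%.
Line E: sauce → 3.3; in airtight containers → 3.3.1; with no added sugar → 3.3.1.1. Scheduled 24%. quota on 3.3.1.1 exhausted → over-quota 42%; Yelstadt agreement on 3.3.1: RVC ≥ 40% → 24% available; preferential 24%. → 24%.
Sum: 15% + 41% + 5% + 19% + 24% = 104%.

104%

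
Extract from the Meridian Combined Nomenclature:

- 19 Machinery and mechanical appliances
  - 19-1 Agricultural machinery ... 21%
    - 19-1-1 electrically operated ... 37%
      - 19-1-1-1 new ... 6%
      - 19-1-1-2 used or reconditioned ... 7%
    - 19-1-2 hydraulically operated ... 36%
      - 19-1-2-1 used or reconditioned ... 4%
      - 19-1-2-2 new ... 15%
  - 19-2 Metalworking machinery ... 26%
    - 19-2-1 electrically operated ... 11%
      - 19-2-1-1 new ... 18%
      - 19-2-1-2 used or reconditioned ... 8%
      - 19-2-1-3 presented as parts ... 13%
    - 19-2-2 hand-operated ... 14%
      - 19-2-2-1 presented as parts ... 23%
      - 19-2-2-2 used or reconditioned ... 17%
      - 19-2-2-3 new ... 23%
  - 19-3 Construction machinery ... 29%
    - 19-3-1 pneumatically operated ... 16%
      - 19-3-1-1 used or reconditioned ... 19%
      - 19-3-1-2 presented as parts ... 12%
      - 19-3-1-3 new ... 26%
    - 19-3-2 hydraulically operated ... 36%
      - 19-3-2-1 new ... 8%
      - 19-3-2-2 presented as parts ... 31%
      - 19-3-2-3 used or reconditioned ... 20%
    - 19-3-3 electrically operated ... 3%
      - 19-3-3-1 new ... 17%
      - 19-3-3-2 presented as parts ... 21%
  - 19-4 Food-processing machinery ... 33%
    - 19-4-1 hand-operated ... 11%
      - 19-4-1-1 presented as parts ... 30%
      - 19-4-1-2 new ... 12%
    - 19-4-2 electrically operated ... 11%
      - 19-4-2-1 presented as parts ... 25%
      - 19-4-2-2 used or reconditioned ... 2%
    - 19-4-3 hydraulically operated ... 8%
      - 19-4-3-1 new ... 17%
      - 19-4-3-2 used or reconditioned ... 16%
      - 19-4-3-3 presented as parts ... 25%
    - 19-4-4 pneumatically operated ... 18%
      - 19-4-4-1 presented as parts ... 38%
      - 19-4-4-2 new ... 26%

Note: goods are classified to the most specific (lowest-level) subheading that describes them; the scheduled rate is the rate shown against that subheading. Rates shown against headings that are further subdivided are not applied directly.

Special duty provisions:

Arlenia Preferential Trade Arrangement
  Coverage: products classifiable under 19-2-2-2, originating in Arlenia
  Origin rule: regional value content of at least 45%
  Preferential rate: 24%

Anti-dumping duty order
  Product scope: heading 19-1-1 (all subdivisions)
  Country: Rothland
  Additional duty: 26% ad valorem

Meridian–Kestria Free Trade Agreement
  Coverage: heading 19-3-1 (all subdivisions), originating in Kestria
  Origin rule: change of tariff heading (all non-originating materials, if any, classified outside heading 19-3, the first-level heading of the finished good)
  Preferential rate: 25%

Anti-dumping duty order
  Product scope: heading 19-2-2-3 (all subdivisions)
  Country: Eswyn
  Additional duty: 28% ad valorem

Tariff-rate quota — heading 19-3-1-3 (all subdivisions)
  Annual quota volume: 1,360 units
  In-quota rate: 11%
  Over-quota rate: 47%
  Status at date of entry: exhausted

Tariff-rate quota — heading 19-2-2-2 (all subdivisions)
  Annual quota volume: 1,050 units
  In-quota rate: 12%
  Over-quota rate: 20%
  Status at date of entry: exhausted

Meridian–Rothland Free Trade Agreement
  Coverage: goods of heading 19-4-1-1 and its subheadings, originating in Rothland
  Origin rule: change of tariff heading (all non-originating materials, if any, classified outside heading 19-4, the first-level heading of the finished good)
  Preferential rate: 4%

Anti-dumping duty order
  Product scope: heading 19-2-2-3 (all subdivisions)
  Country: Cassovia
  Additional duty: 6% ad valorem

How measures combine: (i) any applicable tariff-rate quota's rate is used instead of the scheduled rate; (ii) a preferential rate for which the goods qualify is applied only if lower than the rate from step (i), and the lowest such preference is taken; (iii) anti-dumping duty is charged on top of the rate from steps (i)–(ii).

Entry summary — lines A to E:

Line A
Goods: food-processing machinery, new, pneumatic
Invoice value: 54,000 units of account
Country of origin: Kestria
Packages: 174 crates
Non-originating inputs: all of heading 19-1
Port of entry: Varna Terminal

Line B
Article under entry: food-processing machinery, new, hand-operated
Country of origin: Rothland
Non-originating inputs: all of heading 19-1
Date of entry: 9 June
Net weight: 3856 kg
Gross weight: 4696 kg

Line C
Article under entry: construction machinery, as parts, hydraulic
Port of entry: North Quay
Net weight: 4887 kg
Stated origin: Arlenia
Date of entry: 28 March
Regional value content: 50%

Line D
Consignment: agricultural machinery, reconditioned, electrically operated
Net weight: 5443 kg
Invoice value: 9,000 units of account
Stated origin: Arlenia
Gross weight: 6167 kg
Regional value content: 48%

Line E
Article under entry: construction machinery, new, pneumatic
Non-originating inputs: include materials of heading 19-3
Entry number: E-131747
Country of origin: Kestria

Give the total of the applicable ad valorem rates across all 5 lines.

123%

Line A: food-processing → 19-4; pneumatic → 19-4-4; new → 19-4-4-2. Scheduled 26%. Kestria agreement on 19-3-1: 19-4-4-2 not covered. → 26%.
Line B: food-processing → 19-4; hand-operated → 19-4-1; new → 19-4-1-2. Scheduled 12%. Rothland agreement on 19-4-1-1: 19-4-1-2 not covered. → 12%.
Line C: construction → 19-3; hydraulic → 19-3-2; as parts → 19-3-2-2. Scheduled 31%. Arlenia agreement on 19-2-2-2: 19-3-2-2 not covered. → 31%.
Line D: agricultural → 19-1; electrically operated → 19-1-1; reconditioned → 19-1-1-2. Scheduled 7%. Arlenia agreement on 19-2-2-2: 19-1-1-2 not covered. → 7%.
Line E: construction → 19-3; pneumatic → 19-3-1; new → 19-3-1-3. Scheduled 26%. quota on 19-3-1-3 exhausted → over-quota 47%; Kestria agreement on 19-3-1: CTH not met. → 47%.
Sum: 26% + 12% + 31% + 7% + 47% = 123%.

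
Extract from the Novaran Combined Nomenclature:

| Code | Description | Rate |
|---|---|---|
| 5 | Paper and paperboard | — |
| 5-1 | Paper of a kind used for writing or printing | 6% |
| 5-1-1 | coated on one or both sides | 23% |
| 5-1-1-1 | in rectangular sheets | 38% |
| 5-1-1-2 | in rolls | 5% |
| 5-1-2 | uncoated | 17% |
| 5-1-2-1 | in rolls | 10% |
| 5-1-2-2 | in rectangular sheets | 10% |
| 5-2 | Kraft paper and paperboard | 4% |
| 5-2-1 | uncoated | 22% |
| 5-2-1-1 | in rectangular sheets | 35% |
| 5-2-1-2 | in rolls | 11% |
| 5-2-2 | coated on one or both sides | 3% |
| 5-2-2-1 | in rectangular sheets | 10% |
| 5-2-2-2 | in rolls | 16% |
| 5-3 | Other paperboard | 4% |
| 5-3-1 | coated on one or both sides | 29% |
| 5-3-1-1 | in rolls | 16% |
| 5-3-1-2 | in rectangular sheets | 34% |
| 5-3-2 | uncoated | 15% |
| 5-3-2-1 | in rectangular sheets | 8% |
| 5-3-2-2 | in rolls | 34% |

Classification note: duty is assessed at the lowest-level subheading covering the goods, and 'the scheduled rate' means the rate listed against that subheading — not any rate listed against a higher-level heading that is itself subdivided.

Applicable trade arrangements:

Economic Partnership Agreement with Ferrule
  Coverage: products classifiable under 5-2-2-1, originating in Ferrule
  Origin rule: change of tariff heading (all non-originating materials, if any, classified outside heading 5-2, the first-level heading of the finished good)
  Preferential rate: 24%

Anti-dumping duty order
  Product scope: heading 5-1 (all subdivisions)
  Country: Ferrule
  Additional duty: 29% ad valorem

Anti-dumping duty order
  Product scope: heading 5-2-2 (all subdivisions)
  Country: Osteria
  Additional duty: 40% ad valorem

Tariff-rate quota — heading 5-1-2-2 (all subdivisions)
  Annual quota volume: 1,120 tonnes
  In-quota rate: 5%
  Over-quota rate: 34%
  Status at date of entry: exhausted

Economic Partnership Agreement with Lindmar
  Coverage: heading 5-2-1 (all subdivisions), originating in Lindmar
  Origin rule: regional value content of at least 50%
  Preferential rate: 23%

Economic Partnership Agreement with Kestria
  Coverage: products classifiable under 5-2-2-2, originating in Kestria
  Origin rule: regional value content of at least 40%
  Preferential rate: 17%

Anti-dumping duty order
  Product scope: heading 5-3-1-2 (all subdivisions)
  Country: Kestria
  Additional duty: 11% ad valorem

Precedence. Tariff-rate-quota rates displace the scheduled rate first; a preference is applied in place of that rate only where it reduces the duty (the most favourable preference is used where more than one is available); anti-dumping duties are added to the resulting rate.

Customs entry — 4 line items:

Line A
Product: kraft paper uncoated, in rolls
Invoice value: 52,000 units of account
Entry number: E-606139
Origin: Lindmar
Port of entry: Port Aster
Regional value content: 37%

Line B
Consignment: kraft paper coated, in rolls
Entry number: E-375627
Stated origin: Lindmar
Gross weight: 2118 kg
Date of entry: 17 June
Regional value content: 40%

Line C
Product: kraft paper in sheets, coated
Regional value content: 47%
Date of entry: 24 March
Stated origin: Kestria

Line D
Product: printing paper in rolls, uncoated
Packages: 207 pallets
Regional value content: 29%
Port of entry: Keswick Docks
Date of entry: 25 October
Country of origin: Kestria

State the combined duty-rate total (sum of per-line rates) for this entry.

47%

Line A: kraft paper → 5-2; uncoated → 5-2-1; in rolls → 5-2-1-2. Scheduled 11%. Lindmar agreement on 5-2-1: RVC < 50%. → 11%.
Line B: kraft paper → 5-2; coated → 5-2-2; in rolls → 5-2-2-2. Scheduled 16%. Lindmar agreement on 5-2-1: 5-2-2-2 not covered. → 16%.
Line C: kraft paper → 5-2; coated → 5-2-2; in sheets → 5-2-2-1. Scheduled 10%. Kestria agreement on 5-2-2-2: 5-2-2-1 not covered. → 10%.
Line D: printing paper → 5-1; uncoated → 5-1-2; in rolls → 5-1-2-1. Scheduled 10%. Kestria agreement on 5-2-2-2: 5-1-2-1 not covered. → 10%.
Sum: 11% + 16% + 10% + 10% = 47%.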